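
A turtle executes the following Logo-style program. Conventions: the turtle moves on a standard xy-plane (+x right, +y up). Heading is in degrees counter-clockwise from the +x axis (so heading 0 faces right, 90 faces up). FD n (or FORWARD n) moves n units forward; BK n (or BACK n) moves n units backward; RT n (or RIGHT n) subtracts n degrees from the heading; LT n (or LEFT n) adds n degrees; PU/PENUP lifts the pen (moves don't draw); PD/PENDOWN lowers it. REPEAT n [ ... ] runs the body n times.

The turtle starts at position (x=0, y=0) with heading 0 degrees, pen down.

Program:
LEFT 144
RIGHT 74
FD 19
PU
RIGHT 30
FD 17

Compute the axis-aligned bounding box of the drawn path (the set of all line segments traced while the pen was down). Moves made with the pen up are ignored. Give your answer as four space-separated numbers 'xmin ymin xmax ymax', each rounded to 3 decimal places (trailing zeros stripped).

Executing turtle program step by step:
Start: pos=(0,0), heading=0, pen down
LT 144: heading 0 -> 144
RT 74: heading 144 -> 70
FD 19: (0,0) -> (6.498,17.854) [heading=70, draw]
PU: pen up
RT 30: heading 70 -> 40
FD 17: (6.498,17.854) -> (19.521,28.782) [heading=40, move]
Final: pos=(19.521,28.782), heading=40, 1 segment(s) drawn

Segment endpoints: x in {0, 6.498}, y in {0, 17.854}
xmin=0, ymin=0, xmax=6.498, ymax=17.854

Answer: 0 0 6.498 17.854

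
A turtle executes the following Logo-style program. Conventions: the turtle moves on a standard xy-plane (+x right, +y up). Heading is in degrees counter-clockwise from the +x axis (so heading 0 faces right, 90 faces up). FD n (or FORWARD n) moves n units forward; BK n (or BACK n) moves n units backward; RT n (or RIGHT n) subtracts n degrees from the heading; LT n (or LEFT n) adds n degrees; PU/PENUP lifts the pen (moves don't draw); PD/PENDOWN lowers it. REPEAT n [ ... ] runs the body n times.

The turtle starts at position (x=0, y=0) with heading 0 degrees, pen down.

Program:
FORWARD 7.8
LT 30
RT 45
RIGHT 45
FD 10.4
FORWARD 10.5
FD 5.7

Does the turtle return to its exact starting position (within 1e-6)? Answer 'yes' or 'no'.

Answer: no

Derivation:
Executing turtle program step by step:
Start: pos=(0,0), heading=0, pen down
FD 7.8: (0,0) -> (7.8,0) [heading=0, draw]
LT 30: heading 0 -> 30
RT 45: heading 30 -> 345
RT 45: heading 345 -> 300
FD 10.4: (7.8,0) -> (13,-9.007) [heading=300, draw]
FD 10.5: (13,-9.007) -> (18.25,-18.1) [heading=300, draw]
FD 5.7: (18.25,-18.1) -> (21.1,-23.036) [heading=300, draw]
Final: pos=(21.1,-23.036), heading=300, 4 segment(s) drawn

Start position: (0, 0)
Final position: (21.1, -23.036)
Distance = 31.239; >= 1e-6 -> NOT closed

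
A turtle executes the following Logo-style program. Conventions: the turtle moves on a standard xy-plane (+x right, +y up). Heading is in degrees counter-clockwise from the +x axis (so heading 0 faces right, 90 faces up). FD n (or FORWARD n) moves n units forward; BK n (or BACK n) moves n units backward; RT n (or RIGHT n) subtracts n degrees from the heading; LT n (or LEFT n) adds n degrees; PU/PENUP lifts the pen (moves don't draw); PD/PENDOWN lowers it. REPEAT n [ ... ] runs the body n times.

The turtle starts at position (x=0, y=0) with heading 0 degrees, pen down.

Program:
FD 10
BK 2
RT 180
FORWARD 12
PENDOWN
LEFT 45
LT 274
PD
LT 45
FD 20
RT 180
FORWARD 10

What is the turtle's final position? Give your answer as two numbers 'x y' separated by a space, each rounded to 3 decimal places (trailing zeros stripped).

Answer: -13.976 -0.698

Derivation:
Executing turtle program step by step:
Start: pos=(0,0), heading=0, pen down
FD 10: (0,0) -> (10,0) [heading=0, draw]
BK 2: (10,0) -> (8,0) [heading=0, draw]
RT 180: heading 0 -> 180
FD 12: (8,0) -> (-4,0) [heading=180, draw]
PD: pen down
LT 45: heading 180 -> 225
LT 274: heading 225 -> 139
PD: pen down
LT 45: heading 139 -> 184
FD 20: (-4,0) -> (-23.951,-1.395) [heading=184, draw]
RT 180: heading 184 -> 4
FD 10: (-23.951,-1.395) -> (-13.976,-0.698) [heading=4, draw]
Final: pos=(-13.976,-0.698), heading=4, 5 segment(s) drawn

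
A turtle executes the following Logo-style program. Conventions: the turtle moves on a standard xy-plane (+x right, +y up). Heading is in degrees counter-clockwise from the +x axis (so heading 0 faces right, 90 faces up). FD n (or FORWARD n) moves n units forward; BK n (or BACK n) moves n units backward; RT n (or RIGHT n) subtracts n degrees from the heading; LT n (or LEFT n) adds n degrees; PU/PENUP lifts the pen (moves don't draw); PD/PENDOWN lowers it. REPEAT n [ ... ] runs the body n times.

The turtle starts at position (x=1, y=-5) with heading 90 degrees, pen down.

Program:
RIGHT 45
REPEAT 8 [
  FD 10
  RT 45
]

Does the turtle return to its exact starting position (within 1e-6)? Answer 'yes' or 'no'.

Executing turtle program step by step:
Start: pos=(1,-5), heading=90, pen down
RT 45: heading 90 -> 45
REPEAT 8 [
  -- iteration 1/8 --
  FD 10: (1,-5) -> (8.071,2.071) [heading=45, draw]
  RT 45: heading 45 -> 0
  -- iteration 2/8 --
  FD 10: (8.071,2.071) -> (18.071,2.071) [heading=0, draw]
  RT 45: heading 0 -> 315
  -- iteration 3/8 --
  FD 10: (18.071,2.071) -> (25.142,-5) [heading=315, draw]
  RT 45: heading 315 -> 270
  -- iteration 4/8 --
  FD 10: (25.142,-5) -> (25.142,-15) [heading=270, draw]
  RT 45: heading 270 -> 225
  -- iteration 5/8 --
  FD 10: (25.142,-15) -> (18.071,-22.071) [heading=225, draw]
  RT 45: heading 225 -> 180
  -- iteration 6/8 --
  FD 10: (18.071,-22.071) -> (8.071,-22.071) [heading=180, draw]
  RT 45: heading 180 -> 135
  -- iteration 7/8 --
  FD 10: (8.071,-22.071) -> (1,-15) [heading=135, draw]
  RT 45: heading 135 -> 90
  -- iteration 8/8 --
  FD 10: (1,-15) -> (1,-5) [heading=90, draw]
  RT 45: heading 90 -> 45
]
Final: pos=(1,-5), heading=45, 8 segment(s) drawn

Start position: (1, -5)
Final position: (1, -5)
Distance = 0; < 1e-6 -> CLOSED

Answer: yes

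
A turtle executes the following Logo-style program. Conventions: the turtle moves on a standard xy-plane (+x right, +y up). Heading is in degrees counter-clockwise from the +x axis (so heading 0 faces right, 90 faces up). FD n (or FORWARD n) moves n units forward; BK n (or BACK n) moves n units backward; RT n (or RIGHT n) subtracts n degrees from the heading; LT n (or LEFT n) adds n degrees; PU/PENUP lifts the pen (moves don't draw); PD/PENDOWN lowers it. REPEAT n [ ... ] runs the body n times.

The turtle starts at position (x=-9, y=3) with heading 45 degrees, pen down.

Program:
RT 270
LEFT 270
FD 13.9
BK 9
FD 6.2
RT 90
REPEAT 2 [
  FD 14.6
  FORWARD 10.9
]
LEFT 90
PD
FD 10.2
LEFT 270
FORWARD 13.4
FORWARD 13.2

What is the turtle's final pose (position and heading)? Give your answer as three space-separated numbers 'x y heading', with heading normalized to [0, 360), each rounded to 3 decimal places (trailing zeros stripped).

Answer: 60.933 -36.81 315

Derivation:
Executing turtle program step by step:
Start: pos=(-9,3), heading=45, pen down
RT 270: heading 45 -> 135
LT 270: heading 135 -> 45
FD 13.9: (-9,3) -> (0.829,12.829) [heading=45, draw]
BK 9: (0.829,12.829) -> (-5.535,6.465) [heading=45, draw]
FD 6.2: (-5.535,6.465) -> (-1.151,10.849) [heading=45, draw]
RT 90: heading 45 -> 315
REPEAT 2 [
  -- iteration 1/2 --
  FD 14.6: (-1.151,10.849) -> (9.173,0.525) [heading=315, draw]
  FD 10.9: (9.173,0.525) -> (16.88,-7.182) [heading=315, draw]
  -- iteration 2/2 --
  FD 14.6: (16.88,-7.182) -> (27.204,-17.506) [heading=315, draw]
  FD 10.9: (27.204,-17.506) -> (34.911,-25.214) [heading=315, draw]
]
LT 90: heading 315 -> 45
PD: pen down
FD 10.2: (34.911,-25.214) -> (42.124,-18.001) [heading=45, draw]
LT 270: heading 45 -> 315
FD 13.4: (42.124,-18.001) -> (51.599,-27.476) [heading=315, draw]
FD 13.2: (51.599,-27.476) -> (60.933,-36.81) [heading=315, draw]
Final: pos=(60.933,-36.81), heading=315, 10 segment(s) drawn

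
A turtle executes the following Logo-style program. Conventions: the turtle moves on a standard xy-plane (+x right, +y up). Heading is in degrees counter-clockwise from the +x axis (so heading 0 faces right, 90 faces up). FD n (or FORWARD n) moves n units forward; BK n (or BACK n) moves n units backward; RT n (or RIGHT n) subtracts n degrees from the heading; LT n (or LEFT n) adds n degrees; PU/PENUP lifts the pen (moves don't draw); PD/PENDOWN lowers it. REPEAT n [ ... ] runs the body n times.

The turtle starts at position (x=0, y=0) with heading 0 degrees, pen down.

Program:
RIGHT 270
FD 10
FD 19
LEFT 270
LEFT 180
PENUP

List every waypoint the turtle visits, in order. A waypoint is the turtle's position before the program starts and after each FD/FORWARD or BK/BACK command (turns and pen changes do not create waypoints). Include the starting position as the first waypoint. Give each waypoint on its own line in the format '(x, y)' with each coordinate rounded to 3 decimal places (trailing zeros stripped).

Executing turtle program step by step:
Start: pos=(0,0), heading=0, pen down
RT 270: heading 0 -> 90
FD 10: (0,0) -> (0,10) [heading=90, draw]
FD 19: (0,10) -> (0,29) [heading=90, draw]
LT 270: heading 90 -> 0
LT 180: heading 0 -> 180
PU: pen up
Final: pos=(0,29), heading=180, 2 segment(s) drawn
Waypoints (3 total):
(0, 0)
(0, 10)
(0, 29)

Answer: (0, 0)
(0, 10)
(0, 29)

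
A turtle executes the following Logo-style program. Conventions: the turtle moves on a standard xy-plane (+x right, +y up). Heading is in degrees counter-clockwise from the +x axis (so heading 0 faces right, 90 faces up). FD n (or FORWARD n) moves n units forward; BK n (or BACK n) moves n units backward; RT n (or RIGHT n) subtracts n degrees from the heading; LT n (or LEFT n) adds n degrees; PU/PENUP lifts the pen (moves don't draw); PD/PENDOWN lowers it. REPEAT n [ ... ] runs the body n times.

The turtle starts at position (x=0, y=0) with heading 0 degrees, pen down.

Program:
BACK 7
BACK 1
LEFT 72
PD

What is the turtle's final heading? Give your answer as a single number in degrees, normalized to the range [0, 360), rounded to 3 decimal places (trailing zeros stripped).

Executing turtle program step by step:
Start: pos=(0,0), heading=0, pen down
BK 7: (0,0) -> (-7,0) [heading=0, draw]
BK 1: (-7,0) -> (-8,0) [heading=0, draw]
LT 72: heading 0 -> 72
PD: pen down
Final: pos=(-8,0), heading=72, 2 segment(s) drawn

Answer: 72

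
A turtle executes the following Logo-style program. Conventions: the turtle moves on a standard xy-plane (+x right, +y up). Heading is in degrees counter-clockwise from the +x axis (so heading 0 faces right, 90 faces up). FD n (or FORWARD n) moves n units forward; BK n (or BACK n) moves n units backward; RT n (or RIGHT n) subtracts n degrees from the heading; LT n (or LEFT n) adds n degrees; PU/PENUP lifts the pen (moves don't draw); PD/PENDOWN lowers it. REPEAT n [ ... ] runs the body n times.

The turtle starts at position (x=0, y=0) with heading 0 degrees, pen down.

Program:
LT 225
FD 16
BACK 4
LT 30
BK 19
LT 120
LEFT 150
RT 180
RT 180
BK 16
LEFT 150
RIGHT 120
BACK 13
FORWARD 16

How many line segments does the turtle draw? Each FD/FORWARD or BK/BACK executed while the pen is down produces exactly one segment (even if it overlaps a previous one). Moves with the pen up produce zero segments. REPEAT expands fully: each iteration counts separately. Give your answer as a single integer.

Answer: 6

Derivation:
Executing turtle program step by step:
Start: pos=(0,0), heading=0, pen down
LT 225: heading 0 -> 225
FD 16: (0,0) -> (-11.314,-11.314) [heading=225, draw]
BK 4: (-11.314,-11.314) -> (-8.485,-8.485) [heading=225, draw]
LT 30: heading 225 -> 255
BK 19: (-8.485,-8.485) -> (-3.568,9.867) [heading=255, draw]
LT 120: heading 255 -> 15
LT 150: heading 15 -> 165
RT 180: heading 165 -> 345
RT 180: heading 345 -> 165
BK 16: (-3.568,9.867) -> (11.887,5.726) [heading=165, draw]
LT 150: heading 165 -> 315
RT 120: heading 315 -> 195
BK 13: (11.887,5.726) -> (24.444,9.091) [heading=195, draw]
FD 16: (24.444,9.091) -> (8.989,4.95) [heading=195, draw]
Final: pos=(8.989,4.95), heading=195, 6 segment(s) drawn
Segments drawn: 6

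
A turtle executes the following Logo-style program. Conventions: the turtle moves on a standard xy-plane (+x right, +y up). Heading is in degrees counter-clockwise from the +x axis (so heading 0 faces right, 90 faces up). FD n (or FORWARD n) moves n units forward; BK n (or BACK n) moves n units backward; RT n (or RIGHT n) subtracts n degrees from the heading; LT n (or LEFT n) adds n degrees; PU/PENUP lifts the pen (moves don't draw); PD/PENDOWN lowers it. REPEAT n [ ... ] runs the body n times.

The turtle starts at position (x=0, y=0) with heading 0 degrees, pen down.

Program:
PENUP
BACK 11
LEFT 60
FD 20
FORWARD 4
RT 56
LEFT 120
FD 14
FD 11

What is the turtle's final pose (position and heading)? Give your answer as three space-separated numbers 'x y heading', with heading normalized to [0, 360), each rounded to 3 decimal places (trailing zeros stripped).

Executing turtle program step by step:
Start: pos=(0,0), heading=0, pen down
PU: pen up
BK 11: (0,0) -> (-11,0) [heading=0, move]
LT 60: heading 0 -> 60
FD 20: (-11,0) -> (-1,17.321) [heading=60, move]
FD 4: (-1,17.321) -> (1,20.785) [heading=60, move]
RT 56: heading 60 -> 4
LT 120: heading 4 -> 124
FD 14: (1,20.785) -> (-6.829,32.391) [heading=124, move]
FD 11: (-6.829,32.391) -> (-12.98,41.511) [heading=124, move]
Final: pos=(-12.98,41.511), heading=124, 0 segment(s) drawn

Answer: -12.98 41.511 124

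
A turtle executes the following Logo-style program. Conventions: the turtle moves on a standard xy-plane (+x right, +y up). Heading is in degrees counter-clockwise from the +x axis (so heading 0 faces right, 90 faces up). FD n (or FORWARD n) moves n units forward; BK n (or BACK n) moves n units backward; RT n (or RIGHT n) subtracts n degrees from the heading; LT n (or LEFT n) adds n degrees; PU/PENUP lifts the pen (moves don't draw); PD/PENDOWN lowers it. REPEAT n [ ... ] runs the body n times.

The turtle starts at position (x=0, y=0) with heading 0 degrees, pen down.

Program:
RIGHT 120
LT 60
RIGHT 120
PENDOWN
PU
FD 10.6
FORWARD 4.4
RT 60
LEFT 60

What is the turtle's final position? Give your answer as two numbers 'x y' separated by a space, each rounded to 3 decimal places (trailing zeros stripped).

Executing turtle program step by step:
Start: pos=(0,0), heading=0, pen down
RT 120: heading 0 -> 240
LT 60: heading 240 -> 300
RT 120: heading 300 -> 180
PD: pen down
PU: pen up
FD 10.6: (0,0) -> (-10.6,0) [heading=180, move]
FD 4.4: (-10.6,0) -> (-15,0) [heading=180, move]
RT 60: heading 180 -> 120
LT 60: heading 120 -> 180
Final: pos=(-15,0), heading=180, 0 segment(s) drawn

Answer: -15 0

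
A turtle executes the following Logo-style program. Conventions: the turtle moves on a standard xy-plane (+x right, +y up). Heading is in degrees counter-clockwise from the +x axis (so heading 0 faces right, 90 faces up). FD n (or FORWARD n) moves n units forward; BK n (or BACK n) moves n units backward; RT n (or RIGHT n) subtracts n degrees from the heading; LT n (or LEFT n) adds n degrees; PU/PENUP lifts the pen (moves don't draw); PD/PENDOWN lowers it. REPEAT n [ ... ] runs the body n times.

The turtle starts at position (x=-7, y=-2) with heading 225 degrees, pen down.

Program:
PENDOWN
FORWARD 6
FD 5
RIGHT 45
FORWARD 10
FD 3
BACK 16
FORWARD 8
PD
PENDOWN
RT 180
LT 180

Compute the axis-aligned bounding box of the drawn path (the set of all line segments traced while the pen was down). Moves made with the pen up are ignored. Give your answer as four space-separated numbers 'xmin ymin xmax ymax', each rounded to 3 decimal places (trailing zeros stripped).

Answer: -27.778 -9.778 -7 -2

Derivation:
Executing turtle program step by step:
Start: pos=(-7,-2), heading=225, pen down
PD: pen down
FD 6: (-7,-2) -> (-11.243,-6.243) [heading=225, draw]
FD 5: (-11.243,-6.243) -> (-14.778,-9.778) [heading=225, draw]
RT 45: heading 225 -> 180
FD 10: (-14.778,-9.778) -> (-24.778,-9.778) [heading=180, draw]
FD 3: (-24.778,-9.778) -> (-27.778,-9.778) [heading=180, draw]
BK 16: (-27.778,-9.778) -> (-11.778,-9.778) [heading=180, draw]
FD 8: (-11.778,-9.778) -> (-19.778,-9.778) [heading=180, draw]
PD: pen down
PD: pen down
RT 180: heading 180 -> 0
LT 180: heading 0 -> 180
Final: pos=(-19.778,-9.778), heading=180, 6 segment(s) drawn

Segment endpoints: x in {-27.778, -24.778, -19.778, -14.778, -11.778, -11.243, -7}, y in {-9.778, -9.778, -6.243, -2}
xmin=-27.778, ymin=-9.778, xmax=-7, ymax=-2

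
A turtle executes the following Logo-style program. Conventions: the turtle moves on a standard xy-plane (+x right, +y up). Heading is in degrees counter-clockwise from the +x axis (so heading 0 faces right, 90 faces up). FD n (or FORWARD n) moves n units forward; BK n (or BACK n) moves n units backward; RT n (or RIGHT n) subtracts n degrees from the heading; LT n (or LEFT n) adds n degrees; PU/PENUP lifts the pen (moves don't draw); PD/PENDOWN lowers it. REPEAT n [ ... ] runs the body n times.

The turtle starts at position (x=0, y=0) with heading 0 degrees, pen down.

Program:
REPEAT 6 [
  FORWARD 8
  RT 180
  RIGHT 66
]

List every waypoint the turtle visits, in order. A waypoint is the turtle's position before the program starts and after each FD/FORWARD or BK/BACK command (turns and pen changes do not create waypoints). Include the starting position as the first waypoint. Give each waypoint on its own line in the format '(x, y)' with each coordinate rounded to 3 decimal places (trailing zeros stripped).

Executing turtle program step by step:
Start: pos=(0,0), heading=0, pen down
REPEAT 6 [
  -- iteration 1/6 --
  FD 8: (0,0) -> (8,0) [heading=0, draw]
  RT 180: heading 0 -> 180
  RT 66: heading 180 -> 114
  -- iteration 2/6 --
  FD 8: (8,0) -> (4.746,7.308) [heading=114, draw]
  RT 180: heading 114 -> 294
  RT 66: heading 294 -> 228
  -- iteration 3/6 --
  FD 8: (4.746,7.308) -> (-0.607,1.363) [heading=228, draw]
  RT 180: heading 228 -> 48
  RT 66: heading 48 -> 342
  -- iteration 4/6 --
  FD 8: (-0.607,1.363) -> (7.002,-1.109) [heading=342, draw]
  RT 180: heading 342 -> 162
  RT 66: heading 162 -> 96
  -- iteration 5/6 --
  FD 8: (7.002,-1.109) -> (6.165,6.847) [heading=96, draw]
  RT 180: heading 96 -> 276
  RT 66: heading 276 -> 210
  -- iteration 6/6 --
  FD 8: (6.165,6.847) -> (-0.763,2.847) [heading=210, draw]
  RT 180: heading 210 -> 30
  RT 66: heading 30 -> 324
]
Final: pos=(-0.763,2.847), heading=324, 6 segment(s) drawn
Waypoints (7 total):
(0, 0)
(8, 0)
(4.746, 7.308)
(-0.607, 1.363)
(7.002, -1.109)
(6.165, 6.847)
(-0.763, 2.847)

Answer: (0, 0)
(8, 0)
(4.746, 7.308)
(-0.607, 1.363)
(7.002, -1.109)
(6.165, 6.847)
(-0.763, 2.847)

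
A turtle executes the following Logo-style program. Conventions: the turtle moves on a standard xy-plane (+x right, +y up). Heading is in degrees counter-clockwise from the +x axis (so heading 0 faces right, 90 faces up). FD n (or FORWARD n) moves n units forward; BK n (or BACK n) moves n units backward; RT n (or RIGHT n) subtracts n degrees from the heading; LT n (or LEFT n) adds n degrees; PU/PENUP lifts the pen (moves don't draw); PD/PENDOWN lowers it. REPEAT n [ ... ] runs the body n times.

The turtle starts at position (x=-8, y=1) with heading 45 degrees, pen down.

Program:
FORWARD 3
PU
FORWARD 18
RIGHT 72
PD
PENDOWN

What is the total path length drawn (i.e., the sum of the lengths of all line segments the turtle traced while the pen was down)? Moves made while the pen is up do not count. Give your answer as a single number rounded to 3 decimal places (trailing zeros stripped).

Answer: 3

Derivation:
Executing turtle program step by step:
Start: pos=(-8,1), heading=45, pen down
FD 3: (-8,1) -> (-5.879,3.121) [heading=45, draw]
PU: pen up
FD 18: (-5.879,3.121) -> (6.849,15.849) [heading=45, move]
RT 72: heading 45 -> 333
PD: pen down
PD: pen down
Final: pos=(6.849,15.849), heading=333, 1 segment(s) drawn

Segment lengths:
  seg 1: (-8,1) -> (-5.879,3.121), length = 3
Total = 3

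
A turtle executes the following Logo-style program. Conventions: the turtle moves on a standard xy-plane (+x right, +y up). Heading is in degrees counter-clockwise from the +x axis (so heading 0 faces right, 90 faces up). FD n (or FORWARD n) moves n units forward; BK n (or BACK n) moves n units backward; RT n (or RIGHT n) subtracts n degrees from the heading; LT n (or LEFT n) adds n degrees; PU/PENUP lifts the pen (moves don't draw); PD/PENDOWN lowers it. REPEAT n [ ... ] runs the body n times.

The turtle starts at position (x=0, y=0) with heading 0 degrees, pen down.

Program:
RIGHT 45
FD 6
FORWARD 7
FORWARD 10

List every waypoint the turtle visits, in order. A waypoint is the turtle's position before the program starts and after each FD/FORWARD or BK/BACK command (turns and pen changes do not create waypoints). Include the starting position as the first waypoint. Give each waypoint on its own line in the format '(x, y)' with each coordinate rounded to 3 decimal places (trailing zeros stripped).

Answer: (0, 0)
(4.243, -4.243)
(9.192, -9.192)
(16.263, -16.263)

Derivation:
Executing turtle program step by step:
Start: pos=(0,0), heading=0, pen down
RT 45: heading 0 -> 315
FD 6: (0,0) -> (4.243,-4.243) [heading=315, draw]
FD 7: (4.243,-4.243) -> (9.192,-9.192) [heading=315, draw]
FD 10: (9.192,-9.192) -> (16.263,-16.263) [heading=315, draw]
Final: pos=(16.263,-16.263), heading=315, 3 segment(s) drawn
Waypoints (4 total):
(0, 0)
(4.243, -4.243)
(9.192, -9.192)
(16.263, -16.263)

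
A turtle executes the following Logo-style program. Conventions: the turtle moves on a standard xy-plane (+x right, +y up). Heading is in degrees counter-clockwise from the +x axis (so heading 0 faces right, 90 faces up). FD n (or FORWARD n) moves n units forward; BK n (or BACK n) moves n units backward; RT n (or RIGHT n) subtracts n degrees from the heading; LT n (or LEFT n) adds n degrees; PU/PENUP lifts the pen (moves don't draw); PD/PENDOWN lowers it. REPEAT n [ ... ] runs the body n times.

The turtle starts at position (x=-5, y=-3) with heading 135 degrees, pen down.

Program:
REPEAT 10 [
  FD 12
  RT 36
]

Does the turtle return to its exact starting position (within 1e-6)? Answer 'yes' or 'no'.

Executing turtle program step by step:
Start: pos=(-5,-3), heading=135, pen down
REPEAT 10 [
  -- iteration 1/10 --
  FD 12: (-5,-3) -> (-13.485,5.485) [heading=135, draw]
  RT 36: heading 135 -> 99
  -- iteration 2/10 --
  FD 12: (-13.485,5.485) -> (-15.362,17.338) [heading=99, draw]
  RT 36: heading 99 -> 63
  -- iteration 3/10 --
  FD 12: (-15.362,17.338) -> (-9.915,28.03) [heading=63, draw]
  RT 36: heading 63 -> 27
  -- iteration 4/10 --
  FD 12: (-9.915,28.03) -> (0.777,33.478) [heading=27, draw]
  RT 36: heading 27 -> 351
  -- iteration 5/10 --
  FD 12: (0.777,33.478) -> (12.63,31.6) [heading=351, draw]
  RT 36: heading 351 -> 315
  -- iteration 6/10 --
  FD 12: (12.63,31.6) -> (21.115,23.115) [heading=315, draw]
  RT 36: heading 315 -> 279
  -- iteration 7/10 --
  FD 12: (21.115,23.115) -> (22.992,11.263) [heading=279, draw]
  RT 36: heading 279 -> 243
  -- iteration 8/10 --
  FD 12: (22.992,11.263) -> (17.544,0.571) [heading=243, draw]
  RT 36: heading 243 -> 207
  -- iteration 9/10 --
  FD 12: (17.544,0.571) -> (6.852,-4.877) [heading=207, draw]
  RT 36: heading 207 -> 171
  -- iteration 10/10 --
  FD 12: (6.852,-4.877) -> (-5,-3) [heading=171, draw]
  RT 36: heading 171 -> 135
]
Final: pos=(-5,-3), heading=135, 10 segment(s) drawn

Start position: (-5, -3)
Final position: (-5, -3)
Distance = 0; < 1e-6 -> CLOSED

Answer: yes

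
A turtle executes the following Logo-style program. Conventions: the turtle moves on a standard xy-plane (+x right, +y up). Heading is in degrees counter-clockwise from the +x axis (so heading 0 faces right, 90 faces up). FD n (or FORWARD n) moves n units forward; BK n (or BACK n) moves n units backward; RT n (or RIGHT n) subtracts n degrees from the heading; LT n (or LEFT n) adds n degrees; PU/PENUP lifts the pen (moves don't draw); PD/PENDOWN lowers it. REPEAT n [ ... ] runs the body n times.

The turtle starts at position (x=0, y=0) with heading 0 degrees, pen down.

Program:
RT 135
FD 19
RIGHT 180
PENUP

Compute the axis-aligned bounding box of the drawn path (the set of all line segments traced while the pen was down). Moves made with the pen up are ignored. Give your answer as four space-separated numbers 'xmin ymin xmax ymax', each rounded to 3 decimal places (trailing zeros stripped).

Answer: -13.435 -13.435 0 0

Derivation:
Executing turtle program step by step:
Start: pos=(0,0), heading=0, pen down
RT 135: heading 0 -> 225
FD 19: (0,0) -> (-13.435,-13.435) [heading=225, draw]
RT 180: heading 225 -> 45
PU: pen up
Final: pos=(-13.435,-13.435), heading=45, 1 segment(s) drawn

Segment endpoints: x in {-13.435, 0}, y in {-13.435, 0}
xmin=-13.435, ymin=-13.435, xmax=0, ymax=0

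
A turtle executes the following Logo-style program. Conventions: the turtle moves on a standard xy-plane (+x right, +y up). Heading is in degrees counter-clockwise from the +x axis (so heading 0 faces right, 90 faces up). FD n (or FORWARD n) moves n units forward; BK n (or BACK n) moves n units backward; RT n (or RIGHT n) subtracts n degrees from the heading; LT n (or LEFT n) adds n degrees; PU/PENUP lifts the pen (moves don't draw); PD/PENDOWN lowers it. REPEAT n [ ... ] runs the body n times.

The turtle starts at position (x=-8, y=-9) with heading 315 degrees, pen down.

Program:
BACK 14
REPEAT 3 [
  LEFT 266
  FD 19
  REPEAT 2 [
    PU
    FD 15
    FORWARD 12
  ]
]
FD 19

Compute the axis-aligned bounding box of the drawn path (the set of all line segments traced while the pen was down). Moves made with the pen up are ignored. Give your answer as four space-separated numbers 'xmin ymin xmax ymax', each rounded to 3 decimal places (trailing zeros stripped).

Answer: -32.239 -11.566 -8 0.899

Derivation:
Executing turtle program step by step:
Start: pos=(-8,-9), heading=315, pen down
BK 14: (-8,-9) -> (-17.899,0.899) [heading=315, draw]
REPEAT 3 [
  -- iteration 1/3 --
  LT 266: heading 315 -> 221
  FD 19: (-17.899,0.899) -> (-32.239,-11.566) [heading=221, draw]
  REPEAT 2 [
    -- iteration 1/2 --
    PU: pen up
    FD 15: (-32.239,-11.566) -> (-43.56,-21.407) [heading=221, move]
    FD 12: (-43.56,-21.407) -> (-52.616,-29.279) [heading=221, move]
    -- iteration 2/2 --
    PU: pen up
    FD 15: (-52.616,-29.279) -> (-63.937,-39.12) [heading=221, move]
    FD 12: (-63.937,-39.12) -> (-72.993,-46.993) [heading=221, move]
  ]
  -- iteration 2/3 --
  LT 266: heading 221 -> 127
  FD 19: (-72.993,-46.993) -> (-84.428,-31.819) [heading=127, move]
  REPEAT 2 [
    -- iteration 1/2 --
    PU: pen up
    FD 15: (-84.428,-31.819) -> (-93.455,-19.839) [heading=127, move]
    FD 12: (-93.455,-19.839) -> (-100.677,-10.256) [heading=127, move]
    -- iteration 2/2 --
    PU: pen up
    FD 15: (-100.677,-10.256) -> (-109.704,1.724) [heading=127, move]
    FD 12: (-109.704,1.724) -> (-116.926,11.308) [heading=127, move]
  ]
  -- iteration 3/3 --
  LT 266: heading 127 -> 33
  FD 19: (-116.926,11.308) -> (-100.991,21.656) [heading=33, move]
  REPEAT 2 [
    -- iteration 1/2 --
    PU: pen up
    FD 15: (-100.991,21.656) -> (-88.411,29.825) [heading=33, move]
    FD 12: (-88.411,29.825) -> (-78.347,36.361) [heading=33, move]
    -- iteration 2/2 --
    PU: pen up
    FD 15: (-78.347,36.361) -> (-65.767,44.531) [heading=33, move]
    FD 12: (-65.767,44.531) -> (-55.703,51.066) [heading=33, move]
  ]
]
FD 19: (-55.703,51.066) -> (-39.768,61.414) [heading=33, move]
Final: pos=(-39.768,61.414), heading=33, 2 segment(s) drawn

Segment endpoints: x in {-32.239, -17.899, -8}, y in {-11.566, -9, 0.899}
xmin=-32.239, ymin=-11.566, xmax=-8, ymax=0.899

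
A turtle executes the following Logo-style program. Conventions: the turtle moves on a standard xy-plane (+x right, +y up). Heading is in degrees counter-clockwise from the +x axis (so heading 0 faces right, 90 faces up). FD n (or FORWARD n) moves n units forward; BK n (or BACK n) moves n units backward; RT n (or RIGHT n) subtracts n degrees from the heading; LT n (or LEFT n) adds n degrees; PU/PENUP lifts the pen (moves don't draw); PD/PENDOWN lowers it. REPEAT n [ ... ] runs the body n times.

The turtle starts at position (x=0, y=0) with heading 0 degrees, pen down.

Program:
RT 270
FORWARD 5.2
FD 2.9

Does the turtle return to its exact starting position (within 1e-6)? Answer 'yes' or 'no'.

Answer: no

Derivation:
Executing turtle program step by step:
Start: pos=(0,0), heading=0, pen down
RT 270: heading 0 -> 90
FD 5.2: (0,0) -> (0,5.2) [heading=90, draw]
FD 2.9: (0,5.2) -> (0,8.1) [heading=90, draw]
Final: pos=(0,8.1), heading=90, 2 segment(s) drawn

Start position: (0, 0)
Final position: (0, 8.1)
Distance = 8.1; >= 1e-6 -> NOT closed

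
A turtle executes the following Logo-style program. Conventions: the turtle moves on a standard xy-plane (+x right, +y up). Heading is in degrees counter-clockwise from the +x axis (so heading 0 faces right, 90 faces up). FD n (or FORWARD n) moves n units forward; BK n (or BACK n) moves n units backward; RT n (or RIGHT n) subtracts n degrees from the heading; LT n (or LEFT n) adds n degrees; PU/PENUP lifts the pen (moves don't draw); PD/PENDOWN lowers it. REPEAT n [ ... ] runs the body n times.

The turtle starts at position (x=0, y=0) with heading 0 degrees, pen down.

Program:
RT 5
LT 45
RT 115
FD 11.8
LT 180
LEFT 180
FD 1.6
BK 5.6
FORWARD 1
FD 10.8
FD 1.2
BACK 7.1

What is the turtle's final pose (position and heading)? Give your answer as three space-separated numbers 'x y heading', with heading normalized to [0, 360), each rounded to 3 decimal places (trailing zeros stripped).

Executing turtle program step by step:
Start: pos=(0,0), heading=0, pen down
RT 5: heading 0 -> 355
LT 45: heading 355 -> 40
RT 115: heading 40 -> 285
FD 11.8: (0,0) -> (3.054,-11.398) [heading=285, draw]
LT 180: heading 285 -> 105
LT 180: heading 105 -> 285
FD 1.6: (3.054,-11.398) -> (3.468,-12.943) [heading=285, draw]
BK 5.6: (3.468,-12.943) -> (2.019,-7.534) [heading=285, draw]
FD 1: (2.019,-7.534) -> (2.278,-8.5) [heading=285, draw]
FD 10.8: (2.278,-8.5) -> (5.073,-18.932) [heading=285, draw]
FD 1.2: (5.073,-18.932) -> (5.383,-20.091) [heading=285, draw]
BK 7.1: (5.383,-20.091) -> (3.546,-13.233) [heading=285, draw]
Final: pos=(3.546,-13.233), heading=285, 7 segment(s) drawn

Answer: 3.546 -13.233 285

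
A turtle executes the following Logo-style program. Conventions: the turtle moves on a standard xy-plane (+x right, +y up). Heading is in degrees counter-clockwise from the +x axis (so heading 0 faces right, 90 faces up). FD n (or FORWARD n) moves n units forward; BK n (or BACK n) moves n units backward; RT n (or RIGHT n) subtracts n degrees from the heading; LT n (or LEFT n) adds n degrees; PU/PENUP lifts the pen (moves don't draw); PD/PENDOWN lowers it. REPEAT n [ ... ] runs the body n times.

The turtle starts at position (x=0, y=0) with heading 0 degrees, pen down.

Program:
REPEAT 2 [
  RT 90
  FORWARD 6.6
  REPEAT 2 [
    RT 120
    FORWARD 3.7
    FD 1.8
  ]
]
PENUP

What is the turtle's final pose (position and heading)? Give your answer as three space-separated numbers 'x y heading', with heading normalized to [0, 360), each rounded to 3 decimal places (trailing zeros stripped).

Executing turtle program step by step:
Start: pos=(0,0), heading=0, pen down
REPEAT 2 [
  -- iteration 1/2 --
  RT 90: heading 0 -> 270
  FD 6.6: (0,0) -> (0,-6.6) [heading=270, draw]
  REPEAT 2 [
    -- iteration 1/2 --
    RT 120: heading 270 -> 150
    FD 3.7: (0,-6.6) -> (-3.204,-4.75) [heading=150, draw]
    FD 1.8: (-3.204,-4.75) -> (-4.763,-3.85) [heading=150, draw]
    -- iteration 2/2 --
    RT 120: heading 150 -> 30
    FD 3.7: (-4.763,-3.85) -> (-1.559,-2) [heading=30, draw]
    FD 1.8: (-1.559,-2) -> (0,-1.1) [heading=30, draw]
  ]
  -- iteration 2/2 --
  RT 90: heading 30 -> 300
  FD 6.6: (0,-1.1) -> (3.3,-6.816) [heading=300, draw]
  REPEAT 2 [
    -- iteration 1/2 --
    RT 120: heading 300 -> 180
    FD 3.7: (3.3,-6.816) -> (-0.4,-6.816) [heading=180, draw]
    FD 1.8: (-0.4,-6.816) -> (-2.2,-6.816) [heading=180, draw]
    -- iteration 2/2 --
    RT 120: heading 180 -> 60
    FD 3.7: (-2.2,-6.816) -> (-0.35,-3.611) [heading=60, draw]
    FD 1.8: (-0.35,-3.611) -> (0.55,-2.053) [heading=60, draw]
  ]
]
PU: pen up
Final: pos=(0.55,-2.053), heading=60, 10 segment(s) drawn

Answer: 0.55 -2.053 60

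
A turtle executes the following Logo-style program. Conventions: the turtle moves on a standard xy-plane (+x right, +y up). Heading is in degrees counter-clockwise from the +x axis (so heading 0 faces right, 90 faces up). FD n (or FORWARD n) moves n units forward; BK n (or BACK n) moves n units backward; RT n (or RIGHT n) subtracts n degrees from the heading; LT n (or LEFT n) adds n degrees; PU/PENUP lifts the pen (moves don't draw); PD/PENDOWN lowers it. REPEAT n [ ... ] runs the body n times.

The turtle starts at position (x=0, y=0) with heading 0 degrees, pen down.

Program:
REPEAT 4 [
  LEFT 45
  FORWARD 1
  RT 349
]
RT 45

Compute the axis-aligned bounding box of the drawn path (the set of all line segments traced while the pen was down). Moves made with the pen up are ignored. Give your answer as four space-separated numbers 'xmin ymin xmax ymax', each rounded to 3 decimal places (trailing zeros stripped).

Executing turtle program step by step:
Start: pos=(0,0), heading=0, pen down
REPEAT 4 [
  -- iteration 1/4 --
  LT 45: heading 0 -> 45
  FD 1: (0,0) -> (0.707,0.707) [heading=45, draw]
  RT 349: heading 45 -> 56
  -- iteration 2/4 --
  LT 45: heading 56 -> 101
  FD 1: (0.707,0.707) -> (0.516,1.689) [heading=101, draw]
  RT 349: heading 101 -> 112
  -- iteration 3/4 --
  LT 45: heading 112 -> 157
  FD 1: (0.516,1.689) -> (-0.404,2.079) [heading=157, draw]
  RT 349: heading 157 -> 168
  -- iteration 4/4 --
  LT 45: heading 168 -> 213
  FD 1: (-0.404,2.079) -> (-1.243,1.535) [heading=213, draw]
  RT 349: heading 213 -> 224
]
RT 45: heading 224 -> 179
Final: pos=(-1.243,1.535), heading=179, 4 segment(s) drawn

Segment endpoints: x in {-1.243, -0.404, 0, 0.516, 0.707}, y in {0, 0.707, 1.535, 1.689, 2.079}
xmin=-1.243, ymin=0, xmax=0.707, ymax=2.079

Answer: -1.243 0 0.707 2.079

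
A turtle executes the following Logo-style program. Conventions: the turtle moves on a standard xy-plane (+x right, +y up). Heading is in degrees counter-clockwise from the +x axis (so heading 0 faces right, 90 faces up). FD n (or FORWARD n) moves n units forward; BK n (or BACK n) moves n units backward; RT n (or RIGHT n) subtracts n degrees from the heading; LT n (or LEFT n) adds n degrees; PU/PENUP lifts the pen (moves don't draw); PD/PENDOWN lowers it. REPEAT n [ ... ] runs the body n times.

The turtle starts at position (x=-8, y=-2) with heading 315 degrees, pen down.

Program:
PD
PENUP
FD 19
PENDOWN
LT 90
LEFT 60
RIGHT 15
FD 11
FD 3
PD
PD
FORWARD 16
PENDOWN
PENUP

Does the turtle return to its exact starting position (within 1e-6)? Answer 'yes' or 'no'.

Executing turtle program step by step:
Start: pos=(-8,-2), heading=315, pen down
PD: pen down
PU: pen up
FD 19: (-8,-2) -> (5.435,-15.435) [heading=315, move]
PD: pen down
LT 90: heading 315 -> 45
LT 60: heading 45 -> 105
RT 15: heading 105 -> 90
FD 11: (5.435,-15.435) -> (5.435,-4.435) [heading=90, draw]
FD 3: (5.435,-4.435) -> (5.435,-1.435) [heading=90, draw]
PD: pen down
PD: pen down
FD 16: (5.435,-1.435) -> (5.435,14.565) [heading=90, draw]
PD: pen down
PU: pen up
Final: pos=(5.435,14.565), heading=90, 3 segment(s) drawn

Start position: (-8, -2)
Final position: (5.435, 14.565)
Distance = 21.328; >= 1e-6 -> NOT closed

Answer: no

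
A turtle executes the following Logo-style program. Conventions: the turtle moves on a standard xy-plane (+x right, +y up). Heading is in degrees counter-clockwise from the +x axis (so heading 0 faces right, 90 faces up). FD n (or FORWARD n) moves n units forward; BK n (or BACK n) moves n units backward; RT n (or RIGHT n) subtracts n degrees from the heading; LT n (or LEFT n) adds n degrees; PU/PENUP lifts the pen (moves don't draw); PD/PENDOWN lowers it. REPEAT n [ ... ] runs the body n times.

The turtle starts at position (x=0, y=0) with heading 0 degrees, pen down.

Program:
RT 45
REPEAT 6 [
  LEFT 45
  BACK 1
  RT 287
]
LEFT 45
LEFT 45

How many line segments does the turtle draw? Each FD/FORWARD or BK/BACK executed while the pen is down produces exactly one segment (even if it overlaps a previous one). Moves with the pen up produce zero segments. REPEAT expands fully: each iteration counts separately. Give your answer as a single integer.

Executing turtle program step by step:
Start: pos=(0,0), heading=0, pen down
RT 45: heading 0 -> 315
REPEAT 6 [
  -- iteration 1/6 --
  LT 45: heading 315 -> 0
  BK 1: (0,0) -> (-1,0) [heading=0, draw]
  RT 287: heading 0 -> 73
  -- iteration 2/6 --
  LT 45: heading 73 -> 118
  BK 1: (-1,0) -> (-0.531,-0.883) [heading=118, draw]
  RT 287: heading 118 -> 191
  -- iteration 3/6 --
  LT 45: heading 191 -> 236
  BK 1: (-0.531,-0.883) -> (0.029,-0.054) [heading=236, draw]
  RT 287: heading 236 -> 309
  -- iteration 4/6 --
  LT 45: heading 309 -> 354
  BK 1: (0.029,-0.054) -> (-0.966,0.051) [heading=354, draw]
  RT 287: heading 354 -> 67
  -- iteration 5/6 --
  LT 45: heading 67 -> 112
  BK 1: (-0.966,0.051) -> (-0.591,-0.877) [heading=112, draw]
  RT 287: heading 112 -> 185
  -- iteration 6/6 --
  LT 45: heading 185 -> 230
  BK 1: (-0.591,-0.877) -> (0.052,-0.111) [heading=230, draw]
  RT 287: heading 230 -> 303
]
LT 45: heading 303 -> 348
LT 45: heading 348 -> 33
Final: pos=(0.052,-0.111), heading=33, 6 segment(s) drawn
Segments drawn: 6

Answer: 6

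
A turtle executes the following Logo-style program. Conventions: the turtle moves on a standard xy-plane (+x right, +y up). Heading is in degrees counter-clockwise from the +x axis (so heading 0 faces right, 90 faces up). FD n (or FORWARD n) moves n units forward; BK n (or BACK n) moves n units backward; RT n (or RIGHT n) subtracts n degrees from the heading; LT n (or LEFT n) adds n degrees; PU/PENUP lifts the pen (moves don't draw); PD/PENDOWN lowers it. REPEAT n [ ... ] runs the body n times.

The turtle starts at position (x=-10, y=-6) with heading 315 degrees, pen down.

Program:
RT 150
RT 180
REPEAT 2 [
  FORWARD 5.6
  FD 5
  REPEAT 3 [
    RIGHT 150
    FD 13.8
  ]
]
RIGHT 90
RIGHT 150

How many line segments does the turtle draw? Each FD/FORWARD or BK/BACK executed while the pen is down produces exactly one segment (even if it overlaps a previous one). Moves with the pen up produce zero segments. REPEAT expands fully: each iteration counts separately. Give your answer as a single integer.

Executing turtle program step by step:
Start: pos=(-10,-6), heading=315, pen down
RT 150: heading 315 -> 165
RT 180: heading 165 -> 345
REPEAT 2 [
  -- iteration 1/2 --
  FD 5.6: (-10,-6) -> (-4.591,-7.449) [heading=345, draw]
  FD 5: (-4.591,-7.449) -> (0.239,-8.743) [heading=345, draw]
  REPEAT 3 [
    -- iteration 1/3 --
    RT 150: heading 345 -> 195
    FD 13.8: (0.239,-8.743) -> (-13.091,-12.315) [heading=195, draw]
    -- iteration 2/3 --
    RT 150: heading 195 -> 45
    FD 13.8: (-13.091,-12.315) -> (-3.333,-2.557) [heading=45, draw]
    -- iteration 3/3 --
    RT 150: heading 45 -> 255
    FD 13.8: (-3.333,-2.557) -> (-6.905,-15.887) [heading=255, draw]
  ]
  -- iteration 2/2 --
  FD 5.6: (-6.905,-15.887) -> (-8.354,-21.296) [heading=255, draw]
  FD 5: (-8.354,-21.296) -> (-9.648,-26.126) [heading=255, draw]
  REPEAT 3 [
    -- iteration 1/3 --
    RT 150: heading 255 -> 105
    FD 13.8: (-9.648,-26.126) -> (-13.22,-12.796) [heading=105, draw]
    -- iteration 2/3 --
    RT 150: heading 105 -> 315
    FD 13.8: (-13.22,-12.796) -> (-3.462,-22.554) [heading=315, draw]
    -- iteration 3/3 --
    RT 150: heading 315 -> 165
    FD 13.8: (-3.462,-22.554) -> (-16.791,-18.982) [heading=165, draw]
  ]
]
RT 90: heading 165 -> 75
RT 150: heading 75 -> 285
Final: pos=(-16.791,-18.982), heading=285, 10 segment(s) drawn
Segments drawn: 10

Answer: 10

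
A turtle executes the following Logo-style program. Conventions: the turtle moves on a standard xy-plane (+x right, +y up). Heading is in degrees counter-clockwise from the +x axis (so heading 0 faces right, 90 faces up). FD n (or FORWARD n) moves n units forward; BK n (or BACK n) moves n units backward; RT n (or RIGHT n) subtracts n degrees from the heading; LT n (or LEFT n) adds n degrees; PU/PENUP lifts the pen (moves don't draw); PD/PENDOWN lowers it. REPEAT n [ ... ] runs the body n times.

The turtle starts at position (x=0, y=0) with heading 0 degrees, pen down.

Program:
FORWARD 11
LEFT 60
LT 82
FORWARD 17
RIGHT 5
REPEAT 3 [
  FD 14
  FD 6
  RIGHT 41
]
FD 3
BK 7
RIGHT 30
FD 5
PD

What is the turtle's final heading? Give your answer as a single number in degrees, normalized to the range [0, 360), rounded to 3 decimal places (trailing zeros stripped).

Executing turtle program step by step:
Start: pos=(0,0), heading=0, pen down
FD 11: (0,0) -> (11,0) [heading=0, draw]
LT 60: heading 0 -> 60
LT 82: heading 60 -> 142
FD 17: (11,0) -> (-2.396,10.466) [heading=142, draw]
RT 5: heading 142 -> 137
REPEAT 3 [
  -- iteration 1/3 --
  FD 14: (-2.396,10.466) -> (-12.635,20.014) [heading=137, draw]
  FD 6: (-12.635,20.014) -> (-17.023,24.106) [heading=137, draw]
  RT 41: heading 137 -> 96
  -- iteration 2/3 --
  FD 14: (-17.023,24.106) -> (-18.487,38.03) [heading=96, draw]
  FD 6: (-18.487,38.03) -> (-19.114,43.997) [heading=96, draw]
  RT 41: heading 96 -> 55
  -- iteration 3/3 --
  FD 14: (-19.114,43.997) -> (-11.084,55.465) [heading=55, draw]
  FD 6: (-11.084,55.465) -> (-7.642,60.38) [heading=55, draw]
  RT 41: heading 55 -> 14
]
FD 3: (-7.642,60.38) -> (-4.731,61.105) [heading=14, draw]
BK 7: (-4.731,61.105) -> (-11.523,59.412) [heading=14, draw]
RT 30: heading 14 -> 344
FD 5: (-11.523,59.412) -> (-6.717,58.034) [heading=344, draw]
PD: pen down
Final: pos=(-6.717,58.034), heading=344, 11 segment(s) drawn

Answer: 344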